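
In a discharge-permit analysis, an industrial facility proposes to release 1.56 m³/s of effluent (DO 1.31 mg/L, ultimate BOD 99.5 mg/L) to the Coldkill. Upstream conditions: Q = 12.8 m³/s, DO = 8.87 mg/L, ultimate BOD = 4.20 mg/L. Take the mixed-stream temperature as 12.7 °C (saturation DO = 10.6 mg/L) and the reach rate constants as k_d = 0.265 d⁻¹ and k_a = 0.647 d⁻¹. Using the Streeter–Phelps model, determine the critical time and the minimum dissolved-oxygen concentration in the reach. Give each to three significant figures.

Mixed DO = (12.8×8.87 + 1.56×1.31)/(12.8+1.56) = 115.6/14.36 = 8.049 mg/L.
Mixed L₀ = (12.8×4.20 + 1.56×99.5)/(14.36) = 209.0/14.36 = 14.55 mg/L.
Initial deficit D₀ = C_s − DO₀ = 10.6 − 8.049 = 2.551 mg/L.
t_c = (1/0.3820) ln[(0.647/0.265)(1 − 2.551×0.3820/(0.265×14.55))] = 2.618 × ln(1.825) = 1.574 d.
D_c = (0.265/0.647) × 14.55 × e^(−0.265×1.574) = 0.4096 × 14.55 × 0.6589 = 3.928 mg/L.
Minimum DO = 10.6 − 3.928 = 6.672 mg/L.

t_c ≈ 1.57 d; minimum DO ≈ 6.67 mg/L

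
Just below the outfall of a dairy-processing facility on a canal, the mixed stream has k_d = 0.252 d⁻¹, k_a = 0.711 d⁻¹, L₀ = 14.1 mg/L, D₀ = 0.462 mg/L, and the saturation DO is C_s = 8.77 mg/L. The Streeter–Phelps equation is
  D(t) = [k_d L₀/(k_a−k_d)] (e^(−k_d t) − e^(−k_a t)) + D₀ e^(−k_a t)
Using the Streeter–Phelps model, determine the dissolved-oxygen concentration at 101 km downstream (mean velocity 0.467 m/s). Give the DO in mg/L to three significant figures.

DO ≈ 5.88 mg/L

Travel time t = x/v = 101 km / (0.467 m/s) = 101000 m / 0.467 m/s = 216300 s = 2.503 d.
k_d L₀/(k_a−k_d) = 0.252×14.1/(0.711−0.252) = 3.553/0.4590 = 7.741 mg/L.
e^(−k_d t) = e^(−0.252×2.503) = 0.5322; e^(−k_a t) = e^(−0.711×2.503) = 0.1687.
D = 7.741 × (0.5322 − 0.1687) + 0.462 × 0.1687 = 2.814 + 0.07793 = 2.892 mg/L.
DO = C_s − D = 8.77 − 2.892 = 5.878 mg/L.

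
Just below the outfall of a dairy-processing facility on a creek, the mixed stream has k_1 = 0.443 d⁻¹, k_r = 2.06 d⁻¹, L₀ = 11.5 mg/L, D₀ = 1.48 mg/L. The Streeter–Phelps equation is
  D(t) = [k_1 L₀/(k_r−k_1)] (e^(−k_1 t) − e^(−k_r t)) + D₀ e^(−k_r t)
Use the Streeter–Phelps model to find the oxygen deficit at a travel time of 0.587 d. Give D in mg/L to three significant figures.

D ≈ 1.93 mg/L

k_1 L₀/(k_r−k_1) = 0.443×11.5/(2.06−0.443) = 5.095/1.617 = 3.151 mg/L.
e^(−k_1 t) = e^(−0.443×0.5870) = 0.7710; e^(−k_r t) = e^(−2.06×0.5870) = 0.2984.
D = 3.151 × (0.7710 − 0.2984) + 1.48 × 0.2984 = 1.489 + 0.4417 = 1.931 mg/L.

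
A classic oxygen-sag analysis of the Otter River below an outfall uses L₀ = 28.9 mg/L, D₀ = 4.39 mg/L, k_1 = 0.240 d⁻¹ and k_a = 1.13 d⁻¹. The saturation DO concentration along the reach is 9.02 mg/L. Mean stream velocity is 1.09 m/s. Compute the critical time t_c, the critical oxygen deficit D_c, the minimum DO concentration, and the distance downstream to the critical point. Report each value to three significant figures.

t_c ≈ 0.810 d; D_c ≈ 5.05 mg/L; min DO ≈ 3.97 mg/L; x_c ≈ 76.3 km

At the critical point dD/dt = 0, so k_1 L₀ e^(−k_1 t) = k_a D. Substituting D(t) from the Streeter–Phelps equation and solving for t gives
t_c = ln[(k_a/k_1)(1 − D₀(k_a−k_1)/(k_1 L₀))] / (k_a−k_1).
Here k_a−k_1 = 0.8900 d⁻¹ and 1 − D₀(k_a−k_1)/(k_1 L₀) = 1 − 4.39×0.8900/(0.240×28.9) = 0.4367, so
t_c = ln(4.708 × 0.4367) / 0.8900 = 0.7208 / 0.8900 = 0.8099 d.
D_c = (k_1/k_a) L₀ e^(−k_1 t_c) = (0.240/1.13) × 28.9 × e^(−0.240×0.8099) = 0.2124 × 28.9 × 0.8233 = 5.054 mg/L.
Minimum DO = C_s − D_c = 9.02 − 5.054 = 3.966 mg/L.
x_c = v t_c = 1.09 m/s × 0.8099 d × 86400 s/d = 76270 m ≈ 76.3 km.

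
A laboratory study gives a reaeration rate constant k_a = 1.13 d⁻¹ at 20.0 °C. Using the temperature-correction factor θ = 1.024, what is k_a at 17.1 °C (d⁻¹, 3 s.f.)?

k_a ≈ 1.05 d⁻¹

k_a(T₂) = k_a(T₁) · θ^(T₂−T₁) = 1.13 × 1.024^(17.1−20.0)
= 1.13 × 1.024^-2.90 = 1.13 × 0.9335 = 1.055 d⁻¹.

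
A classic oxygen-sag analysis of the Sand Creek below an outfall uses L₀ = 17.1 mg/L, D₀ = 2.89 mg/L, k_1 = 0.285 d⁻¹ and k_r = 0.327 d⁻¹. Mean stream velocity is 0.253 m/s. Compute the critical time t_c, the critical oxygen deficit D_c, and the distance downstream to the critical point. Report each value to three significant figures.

t_c ≈ 2.67 d; D_c ≈ 6.96 mg/L; x_c ≈ 58.4 km

At the critical point dD/dt = 0, so k_1 L₀ e^(−k_1 t) = k_r D. Substituting D(t) from the Streeter–Phelps equation and solving for t gives
t_c = ln[(k_r/k_1)(1 − D₀(k_r−k_1)/(k_1 L₀))] / (k_r−k_1).
Here k_r−k_1 = 0.04200 d⁻¹ and 1 − D₀(k_r−k_1)/(k_1 L₀) = 1 − 2.89×0.04200/(0.285×17.1) = 0.9751, so
t_c = ln(1.147 × 0.9751) / 0.04200 = 0.1122 / 0.04200 = 2.673 d.
D_c = (k_1/k_r) L₀ e^(−k_1 t_c) = (0.285/0.327) × 17.1 × e^(−0.285×2.673) = 0.8716 × 17.1 × 0.4669 = 6.958 mg/L.
x_c = v t_c = 0.253 m/s × 2.673 d × 86400 s/d = 58420 m ≈ 58.4 km.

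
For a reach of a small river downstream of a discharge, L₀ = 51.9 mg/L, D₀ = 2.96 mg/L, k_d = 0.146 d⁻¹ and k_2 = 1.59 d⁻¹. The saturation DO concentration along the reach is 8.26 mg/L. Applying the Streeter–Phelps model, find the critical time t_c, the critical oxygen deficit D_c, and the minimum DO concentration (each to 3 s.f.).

t_c ≈ 1.08 d; D_c ≈ 4.07 mg/L; min DO ≈ 4.19 mg/L

At the critical point dD/dt = 0, so k_d L₀ e^(−k_d t) = k_2 D. Substituting D(t) from the Streeter–Phelps equation and solving for t gives
t_c = ln[(k_2/k_d)(1 − D₀(k_2−k_d)/(k_d L₀))] / (k_2−k_d).
Here k_2−k_d = 1.444 d⁻¹ and 1 − D₀(k_2−k_d)/(k_d L₀) = 1 − 2.96×1.444/(0.146×51.9) = 0.4359, so
t_c = ln(10.89 × 0.4359) / 1.444 = 1.558 / 1.444 = 1.079 d.
L(t_c) = L₀ e^(−k_d t_c) = 51.9 × 0.8543 = 44.34 mg/L, and at the critical point k_2 D_c = k_d L, so D_c = (0.146/1.59) × 44.34 = 4.071 mg/L.
Minimum DO = C_s − D_c = 8.26 − 4.071 = 4.189 mg/L.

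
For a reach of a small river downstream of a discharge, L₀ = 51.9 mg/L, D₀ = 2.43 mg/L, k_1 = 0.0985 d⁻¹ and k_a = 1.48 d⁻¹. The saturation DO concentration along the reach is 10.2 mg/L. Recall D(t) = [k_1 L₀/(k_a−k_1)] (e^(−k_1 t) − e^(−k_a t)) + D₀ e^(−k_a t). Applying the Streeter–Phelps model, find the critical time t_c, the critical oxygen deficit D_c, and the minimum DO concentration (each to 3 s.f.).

t_c ≈ 1.19 d; D_c ≈ 3.07 mg/L; min DO ≈ 7.13 mg/L

At the critical point dD/dt = 0, so k_1 L₀ e^(−k_1 t) = k_a D. Substituting D(t) from the Streeter–Phelps equation and solving for t gives
t_c = ln[(k_a/k_1)(1 − D₀(k_a−k_1)/(k_1 L₀))] / (k_a−k_1).
Here k_a−k_1 = 1.381 d⁻¹ and 1 − D₀(k_a−k_1)/(k_1 L₀) = 1 − 2.43×1.381/(0.0985×51.9) = 0.3433, so
t_c = ln(15.03 × 0.3433) / 1.381 = 1.641 / 1.381 = 1.188 d.
D_c = (k_1/k_a) L₀ e^(−k_1 t_c) = (0.0985/1.48) × 51.9 × e^(−0.0985×1.188) = 0.06655 × 51.9 × 0.8896 = 3.073 mg/L.
Minimum DO = C_s − D_c = 10.2 − 3.073 = 7.127 mg/L.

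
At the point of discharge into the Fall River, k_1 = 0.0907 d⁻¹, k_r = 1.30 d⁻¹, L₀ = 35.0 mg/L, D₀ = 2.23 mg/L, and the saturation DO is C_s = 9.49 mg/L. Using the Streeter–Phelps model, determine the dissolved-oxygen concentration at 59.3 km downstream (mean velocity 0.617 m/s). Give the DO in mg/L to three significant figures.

DO ≈ 7.21 mg/L

Travel time t = x/v = 59.3 km / (0.617 m/s) = 59300 m / 0.617 m/s = 96110 s = 1.112 d.
k_1 L₀/(k_r−k_1) = 0.0907×35.0/(1.30−0.0907) = 3.175/1.209 = 2.625 mg/L.
e^(−k_1 t) = e^(−0.0907×1.112) = 0.9040; e^(−k_r t) = e^(−1.30×1.112) = 0.2355.
D = 2.625 × (0.9040 − 0.2355) + 2.23 × 0.2355 = 1.755 + 0.5251 = 2.280 mg/L.
DO = C_s − D = 9.49 − 2.280 = 7.210 mg/L.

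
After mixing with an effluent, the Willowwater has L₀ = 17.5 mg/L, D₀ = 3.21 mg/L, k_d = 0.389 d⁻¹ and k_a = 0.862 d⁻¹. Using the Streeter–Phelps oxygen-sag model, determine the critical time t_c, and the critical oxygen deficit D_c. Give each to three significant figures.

With k_a/k_d = 2.216 and 1 − D₀(k_a−k_d)/(k_d L₀) = 0.7770,
t_c = ln(2.216 × 0.7770) / (0.862 − 0.389) = ln(1.722) / 0.4730 = 0.5433/0.4730 = 1.149 d.
L(t_c) = L₀ e^(−k_d t_c) = 17.5 × 0.6397 = 11.19 mg/L, and at the critical point k_a D_c = k_d L, so D_c = (0.389/0.862) × 11.19 = 5.052 mg/L.

t_c ≈ 1.15 d; D_c ≈ 5.05 mg/L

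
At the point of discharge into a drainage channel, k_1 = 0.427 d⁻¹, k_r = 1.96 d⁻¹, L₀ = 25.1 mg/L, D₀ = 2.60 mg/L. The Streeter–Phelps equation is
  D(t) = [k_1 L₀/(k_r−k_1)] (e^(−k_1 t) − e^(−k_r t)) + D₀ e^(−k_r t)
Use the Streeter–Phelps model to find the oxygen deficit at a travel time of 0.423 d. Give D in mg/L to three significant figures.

D ≈ 3.92 mg/L

k_1 L₀/(k_r−k_1) = 0.427×25.1/(1.96−0.427) = 10.72/1.533 = 6.991 mg/L.
e^(−k_1 t) = e^(−0.427×0.4230) = 0.8348; e^(−k_r t) = e^(−1.96×0.4230) = 0.4365.
D = 6.991 × (0.8348 − 0.4365) + 2.60 × 0.4365 = 2.785 + 1.135 = 3.919 mg/L.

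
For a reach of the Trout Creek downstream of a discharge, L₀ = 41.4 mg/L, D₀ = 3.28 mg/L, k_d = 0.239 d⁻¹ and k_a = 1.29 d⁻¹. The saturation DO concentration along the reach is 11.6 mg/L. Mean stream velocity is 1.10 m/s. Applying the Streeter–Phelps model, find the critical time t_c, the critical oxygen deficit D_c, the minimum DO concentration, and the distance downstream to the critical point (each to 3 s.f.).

With k_a/k_d = 5.397 and 1 − D₀(k_a−k_d)/(k_d L₀) = 0.6516,
t_c = ln(5.397 × 0.6516) / (1.29 − 0.239) = ln(3.517) / 1.051 = 1.258/1.051 = 1.197 d.
L(t_c) = L₀ e^(−k_d t_c) = 41.4 × 0.7513 = 31.10 mg/L, and at the critical point k_a D_c = k_d L, so D_c = (0.239/1.29) × 31.10 = 5.762 mg/L.
Minimum DO = C_s − D_c = 11.6 − 5.762 = 5.838 mg/L.
x_c = v t_c = 1.10 m/s × 1.197 d × 86400 s/d = 113700 m ≈ 114 km.

t_c ≈ 1.20 d; D_c ≈ 5.76 mg/L; min DO ≈ 5.84 mg/L; x_c ≈ 114 km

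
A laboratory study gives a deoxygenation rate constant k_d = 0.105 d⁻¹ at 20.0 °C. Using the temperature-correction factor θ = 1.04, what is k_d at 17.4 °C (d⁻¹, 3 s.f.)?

k_d ≈ 0.0948 d⁻¹

k_d(T₂) = k_d(T₁) · θ^(T₂−T₁) = 0.105 × 1.04^(17.4−20.0)
= 0.105 × 1.04^-2.60 = 0.105 × 0.9031 = 0.09482 d⁻¹.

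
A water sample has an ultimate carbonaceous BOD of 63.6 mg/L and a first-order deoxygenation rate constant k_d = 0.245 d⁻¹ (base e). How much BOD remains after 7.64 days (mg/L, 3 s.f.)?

L ≈ 9.78 mg/L

L_t = L₀ e^(−k_d t) = 63.6 × e^(−0.245×7.64) = 63.6 × 0.1538 = 9.785 mg/L.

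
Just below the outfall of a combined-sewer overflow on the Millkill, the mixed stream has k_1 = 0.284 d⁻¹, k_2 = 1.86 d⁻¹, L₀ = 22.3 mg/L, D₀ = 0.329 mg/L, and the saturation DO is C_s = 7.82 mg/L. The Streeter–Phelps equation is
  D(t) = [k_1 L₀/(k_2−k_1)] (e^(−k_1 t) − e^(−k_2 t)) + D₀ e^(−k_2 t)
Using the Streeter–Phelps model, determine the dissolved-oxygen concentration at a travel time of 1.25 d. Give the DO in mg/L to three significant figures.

k_1 L₀/(k_2−k_1) = 0.284×22.3/(1.86−0.284) = 6.333/1.576 = 4.019 mg/L.
e^(−k_1 t) = e^(−0.284×1.250) = 0.7012; e^(−k_2 t) = e^(−1.86×1.250) = 0.09778.
D = 4.019 × (0.7012 − 0.09778) + 0.329 × 0.09778 = 2.425 + 0.03217 = 2.457 mg/L.
DO = C_s − D = 7.82 − 2.457 = 5.363 mg/L.

DO ≈ 5.36 mg/L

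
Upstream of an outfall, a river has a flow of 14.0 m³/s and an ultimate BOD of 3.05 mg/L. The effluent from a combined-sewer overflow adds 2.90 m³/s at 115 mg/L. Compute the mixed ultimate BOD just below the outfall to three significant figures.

22.3 mg/L

Flow-weighted mixing: C = (Q_r C_r + Q_w C_w)/(Q_r + Q_w)
= (14.0×3.05 + 2.90×115)/(14.0 + 2.90) = 376.2/16.90 = 22.26 mg/L.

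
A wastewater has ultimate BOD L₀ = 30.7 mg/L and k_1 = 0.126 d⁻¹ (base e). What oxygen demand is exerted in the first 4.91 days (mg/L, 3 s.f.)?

y_t = L₀(1 − e^(−k_1 t)) = 30.7 × (1 − e^(−0.126×4.91))
= 30.7 × (1 − 0.5387) = 30.7 × 0.4613 = 14.16 mg/L.

y ≈ 14.2 mg/L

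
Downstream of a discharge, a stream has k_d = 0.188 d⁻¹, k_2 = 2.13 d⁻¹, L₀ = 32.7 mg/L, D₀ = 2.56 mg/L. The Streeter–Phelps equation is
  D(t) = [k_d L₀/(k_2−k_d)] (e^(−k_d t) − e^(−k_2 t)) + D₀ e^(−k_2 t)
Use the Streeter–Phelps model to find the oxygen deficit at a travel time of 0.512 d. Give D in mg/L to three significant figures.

D ≈ 2.67 mg/L

k_d L₀/(k_2−k_d) = 0.188×32.7/(2.13−0.188) = 6.148/1.942 = 3.166 mg/L.
e^(−k_d t) = e^(−0.188×0.5120) = 0.9082; e^(−k_2 t) = e^(−2.13×0.5120) = 0.3360.
D = 3.166 × (0.9082 − 0.3360) + 2.56 × 0.3360 = 1.811 + 0.8602 = 2.672 mg/L.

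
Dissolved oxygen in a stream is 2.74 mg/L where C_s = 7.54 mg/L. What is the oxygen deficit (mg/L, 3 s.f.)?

D ≈ 4.80 mg/L

D = C_s − C = 7.54 − 2.74 = 4.80 mg/L.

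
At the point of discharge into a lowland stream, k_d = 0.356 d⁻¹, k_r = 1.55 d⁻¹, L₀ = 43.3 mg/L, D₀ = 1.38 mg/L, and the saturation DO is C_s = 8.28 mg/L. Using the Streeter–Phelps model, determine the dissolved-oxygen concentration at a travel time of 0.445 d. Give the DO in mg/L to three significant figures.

k_d L₀/(k_r−k_d) = 0.356×43.3/(1.55−0.356) = 15.41/1.194 = 12.91 mg/L.
e^(−k_d t) = e^(−0.356×0.4450) = 0.8535; e^(−k_r t) = e^(−1.55×0.4450) = 0.5017.
D = 12.91 × (0.8535 − 0.5017) + 1.38 × 0.5017 = 4.542 + 0.6923 = 5.234 mg/L.
DO = C_s − D = 8.28 − 5.234 = 3.046 mg/L.

DO ≈ 3.05 mg/L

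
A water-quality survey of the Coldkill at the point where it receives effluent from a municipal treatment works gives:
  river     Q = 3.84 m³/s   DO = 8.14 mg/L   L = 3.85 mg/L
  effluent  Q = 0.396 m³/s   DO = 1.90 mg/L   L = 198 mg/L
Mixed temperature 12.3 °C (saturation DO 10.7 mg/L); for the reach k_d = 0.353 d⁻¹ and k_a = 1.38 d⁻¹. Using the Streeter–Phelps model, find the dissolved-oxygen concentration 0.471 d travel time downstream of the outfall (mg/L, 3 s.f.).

DO ≈ 6.60 mg/L

Mixed DO = (3.84×8.14 + 0.396×1.90)/(3.84+0.396) = 32.01/4.236 = 7.557 mg/L.
Mixed L₀ = (3.84×3.85 + 0.396×198)/(4.236) = 93.19/4.236 = 22.00 mg/L.
Initial deficit D₀ = C_s − DO₀ = 10.7 − 7.557 = 3.143 mg/L.
D(0.471) = [0.353×22.00/(1.38−0.353)](e^(−0.353×0.471) − e^(−1.38×0.471)) + 3.143 e^(−1.38×0.471)
= 7.562 × (0.8468 − 0.5221) + 3.143 × 0.5221 = 4.097 mg/L.
DO = 10.7 − 4.097 = 6.603 mg/L.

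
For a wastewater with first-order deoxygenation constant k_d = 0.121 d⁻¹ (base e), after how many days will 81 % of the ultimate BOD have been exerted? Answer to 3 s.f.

t ≈ 13.7 d

y/L₀ = 1 − e^(−k_d t) = 0.81 ⇒ e^(−k_d t) = 0.190
t = −ln(0.190) / 0.121 = 1.661 / 0.121 = 13.73 d.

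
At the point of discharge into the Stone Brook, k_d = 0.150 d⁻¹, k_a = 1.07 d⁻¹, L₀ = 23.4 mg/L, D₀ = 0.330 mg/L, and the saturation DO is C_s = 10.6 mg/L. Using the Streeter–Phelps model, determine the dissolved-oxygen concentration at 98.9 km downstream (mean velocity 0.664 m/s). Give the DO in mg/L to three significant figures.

DO ≈ 8.21 mg/L

Travel time t = x/v = 98.9 km / (0.664 m/s) = 98900 m / 0.664 m/s = 148900 s = 1.724 d.
k_d L₀/(k_a−k_d) = 0.150×23.4/(1.07−0.150) = 3.510/0.9200 = 3.815 mg/L.
e^(−k_d t) = e^(−0.150×1.724) = 0.7721; e^(−k_a t) = e^(−1.07×1.724) = 0.1581.
D = 3.815 × (0.7721 − 0.1581) + 0.330 × 0.1581 = 2.343 + 0.05217 = 2.395 mg/L.
DO = C_s − D = 10.6 − 2.395 = 8.205 mg/L.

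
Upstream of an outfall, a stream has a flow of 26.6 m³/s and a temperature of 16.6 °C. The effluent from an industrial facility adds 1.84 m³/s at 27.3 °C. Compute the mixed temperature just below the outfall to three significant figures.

Flow-weighted mixing: C = (Q_r C_r + Q_w C_w)/(Q_r + Q_w)
= (26.6×16.6 + 1.84×27.3)/(26.6 + 1.84) = 491.8/28.44 = 17.29 °C.

17.3 °C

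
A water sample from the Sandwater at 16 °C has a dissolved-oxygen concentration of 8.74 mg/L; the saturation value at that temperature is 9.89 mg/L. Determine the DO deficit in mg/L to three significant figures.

D ≈ 1.15 mg/L

D = C_s − C = 9.89 − 8.74 = 1.15 mg/L.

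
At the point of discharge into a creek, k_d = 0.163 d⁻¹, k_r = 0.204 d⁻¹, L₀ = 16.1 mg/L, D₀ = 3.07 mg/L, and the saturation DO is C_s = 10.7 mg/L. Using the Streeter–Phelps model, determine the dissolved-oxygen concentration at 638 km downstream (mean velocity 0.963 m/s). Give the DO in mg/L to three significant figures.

DO ≈ 5.11 mg/L

Travel time t = x/v = 638 km / (0.963 m/s) = 638000 m / 0.963 m/s = 662500 s = 7.668 d.
k_d L₀/(k_r−k_d) = 0.163×16.1/(0.204−0.163) = 2.624/0.04100 = 64.01 mg/L.
e^(−k_d t) = e^(−0.163×7.668) = 0.2865; e^(−k_r t) = e^(−0.204×7.668) = 0.2092.
D = 64.01 × (0.2865 − 0.2092) + 3.07 × 0.2092 = 4.948 + 0.6424 = 5.590 mg/L.
DO = C_s − D = 10.7 − 5.590 = 5.110 mg/L.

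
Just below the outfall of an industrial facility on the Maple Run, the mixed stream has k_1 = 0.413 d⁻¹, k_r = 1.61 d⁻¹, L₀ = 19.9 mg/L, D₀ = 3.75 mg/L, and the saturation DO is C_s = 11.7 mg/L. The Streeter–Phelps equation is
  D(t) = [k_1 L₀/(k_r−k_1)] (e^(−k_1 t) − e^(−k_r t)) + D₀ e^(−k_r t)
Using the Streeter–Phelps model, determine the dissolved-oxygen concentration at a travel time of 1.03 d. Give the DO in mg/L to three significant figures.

k_1 L₀/(k_r−k_1) = 0.413×19.9/(1.61−0.413) = 8.219/1.197 = 6.866 mg/L.
e^(−k_1 t) = e^(−0.413×1.030) = 0.6535; e^(−k_r t) = e^(−1.61×1.030) = 0.1905.
D = 6.866 × (0.6535 − 0.1905) + 3.75 × 0.1905 = 3.179 + 0.7142 = 3.894 mg/L.
DO = C_s − D = 11.7 − 3.894 = 7.806 mg/L.

DO ≈ 7.81 mg/L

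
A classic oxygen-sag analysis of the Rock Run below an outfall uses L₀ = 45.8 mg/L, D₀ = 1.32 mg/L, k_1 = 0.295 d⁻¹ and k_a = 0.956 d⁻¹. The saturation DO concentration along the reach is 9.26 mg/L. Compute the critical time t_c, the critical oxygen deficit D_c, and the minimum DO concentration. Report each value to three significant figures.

t_c ≈ 1.68 d; D_c ≈ 8.62 mg/L; min DO ≈ 0.645 mg/L

t_c = [1/(k_a−k_1)] ln[(k_a/k_1)(1 − D₀(k_a−k_1)/(k_1 L₀))]
= [1/(0.956−0.295)] ln[(0.956/0.295)(1 − 1.32×0.6610/(0.295×45.8))]
= (1/0.6610) ln[3.241 × 0.9354] = 1.513 × ln(3.031) = 1.513 × 1.109 = 1.678 d.
D_c = (k_1/k_a) L₀ e^(−k_1 t_c) = (0.295/0.956) × 45.8 × e^(−0.295×1.678) = 0.3086 × 45.8 × 0.6096 = 8.615 mg/L.
Minimum DO = C_s − D_c = 9.26 − 8.615 = 0.6446 mg/L.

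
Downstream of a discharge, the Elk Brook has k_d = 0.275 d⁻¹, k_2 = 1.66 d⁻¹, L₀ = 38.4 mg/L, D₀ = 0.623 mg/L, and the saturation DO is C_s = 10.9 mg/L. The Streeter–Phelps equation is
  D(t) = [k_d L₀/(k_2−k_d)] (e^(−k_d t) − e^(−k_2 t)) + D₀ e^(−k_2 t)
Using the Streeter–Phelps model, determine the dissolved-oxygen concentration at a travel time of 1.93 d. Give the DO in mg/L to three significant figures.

DO ≈ 6.70 mg/L

k_d L₀/(k_2−k_d) = 0.275×38.4/(1.66−0.275) = 10.56/1.385 = 7.625 mg/L.
e^(−k_d t) = e^(−0.275×1.930) = 0.5882; e^(−k_2 t) = e^(−1.66×1.930) = 0.04061.
D = 7.625 × (0.5882 − 0.04061) + 0.623 × 0.04061 = 4.175 + 0.02530 = 4.200 mg/L.
DO = C_s − D = 10.9 − 4.200 = 6.700 mg/L.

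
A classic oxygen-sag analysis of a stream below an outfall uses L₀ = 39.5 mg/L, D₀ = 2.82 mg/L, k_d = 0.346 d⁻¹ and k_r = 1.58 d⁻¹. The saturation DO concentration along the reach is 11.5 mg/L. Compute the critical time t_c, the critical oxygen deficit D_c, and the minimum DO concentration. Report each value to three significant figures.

At the critical point dD/dt = 0, so k_d L₀ e^(−k_d t) = k_r D. Substituting D(t) from the Streeter–Phelps equation and solving for t gives
t_c = ln[(k_r/k_d)(1 − D₀(k_r−k_d)/(k_d L₀))] / (k_r−k_d).
Here k_r−k_d = 1.234 d⁻¹ and 1 − D₀(k_r−k_d)/(k_d L₀) = 1 − 2.82×1.234/(0.346×39.5) = 0.7454, so
t_c = ln(4.566 × 0.7454) / 1.234 = 1.225 / 1.234 = 0.9926 d.
D_c = (k_d/k_r) L₀ e^(−k_d t_c) = (0.346/1.58) × 39.5 × e^(−0.346×0.9926) = 0.2190 × 39.5 × 0.7093 = 6.136 mg/L.
Minimum DO = C_s − D_c = 11.5 − 6.136 = 5.364 mg/L.

t_c ≈ 0.993 d; D_c ≈ 6.14 mg/L; min DO ≈ 5.36 mg/L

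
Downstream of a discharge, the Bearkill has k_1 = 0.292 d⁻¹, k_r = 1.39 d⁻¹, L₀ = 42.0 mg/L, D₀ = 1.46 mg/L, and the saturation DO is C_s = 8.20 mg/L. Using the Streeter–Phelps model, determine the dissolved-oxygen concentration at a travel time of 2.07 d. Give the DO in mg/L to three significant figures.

DO ≈ 2.64 mg/L

k_1 L₀/(k_r−k_1) = 0.292×42.0/(1.39−0.292) = 12.26/1.098 = 11.17 mg/L.
e^(−k_1 t) = e^(−0.292×2.070) = 0.5464; e^(−k_r t) = e^(−1.39×2.070) = 0.05629.
D = 11.17 × (0.5464 − 0.05629) + 1.46 × 0.05629 = 5.474 + 0.08218 = 5.556 mg/L.
DO = C_s − D = 8.20 − 5.556 = 2.644 mg/L.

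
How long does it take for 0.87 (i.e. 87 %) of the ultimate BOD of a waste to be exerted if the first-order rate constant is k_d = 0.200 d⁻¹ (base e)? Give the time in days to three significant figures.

y/L₀ = 1 − e^(−k_d t) = 0.87 ⇒ e^(−k_d t) = 0.130
t = −ln(0.130) / 0.200 = 2.040 / 0.200 = 10.20 d.

t ≈ 10.2 d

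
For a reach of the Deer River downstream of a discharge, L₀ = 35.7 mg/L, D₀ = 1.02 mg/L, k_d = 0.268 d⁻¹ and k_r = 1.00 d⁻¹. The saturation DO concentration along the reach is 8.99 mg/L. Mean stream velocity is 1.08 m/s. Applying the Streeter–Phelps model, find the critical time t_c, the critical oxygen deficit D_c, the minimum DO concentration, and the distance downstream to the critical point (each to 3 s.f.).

t_c ≈ 1.69 d; D_c ≈ 6.09 mg/L; min DO ≈ 2.90 mg/L; x_c ≈ 157 km

At the critical point dD/dt = 0, so k_d L₀ e^(−k_d t) = k_r D. Substituting D(t) from the Streeter–Phelps equation and solving for t gives
t_c = ln[(k_r/k_d)(1 − D₀(k_r−k_d)/(k_d L₀))] / (k_r−k_d).
Here k_r−k_d = 0.7320 d⁻¹ and 1 − D₀(k_r−k_d)/(k_d L₀) = 1 − 1.02×0.7320/(0.268×35.7) = 0.9220, so
t_c = ln(3.731 × 0.9220) / 0.7320 = 1.236 / 0.7320 = 1.688 d.
L(t_c) = L₀ e^(−k_d t_c) = 35.7 × 0.6361 = 22.71 mg/L, and at the critical point k_r D_c = k_d L, so D_c = (0.268/1.00) × 22.71 = 6.086 mg/L.
Minimum DO = C_s − D_c = 8.99 − 6.086 = 2.904 mg/L.
x_c = v t_c = 1.08 m/s × 1.688 d × 86400 s/d = 157500 m ≈ 157 km.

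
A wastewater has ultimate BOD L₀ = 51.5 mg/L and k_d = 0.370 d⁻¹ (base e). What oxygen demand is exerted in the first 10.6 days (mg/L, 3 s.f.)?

y ≈ 50.5 mg/L

y_t = L₀(1 − e^(−k_d t)) = 51.5 × (1 − e^(−0.370×10.6))
= 51.5 × (1 − 0.01980) = 51.5 × 0.9802 = 50.48 mg/L.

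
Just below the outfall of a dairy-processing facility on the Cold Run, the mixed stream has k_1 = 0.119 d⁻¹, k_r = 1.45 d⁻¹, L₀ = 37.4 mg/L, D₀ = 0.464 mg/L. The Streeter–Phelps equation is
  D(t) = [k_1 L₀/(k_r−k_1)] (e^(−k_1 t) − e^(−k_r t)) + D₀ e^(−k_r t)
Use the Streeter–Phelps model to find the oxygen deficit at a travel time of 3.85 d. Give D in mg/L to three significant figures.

D ≈ 2.10 mg/L

k_1 L₀/(k_r−k_1) = 0.119×37.4/(1.45−0.119) = 4.451/1.331 = 3.344 mg/L.
e^(−k_1 t) = e^(−0.119×3.850) = 0.6325; e^(−k_r t) = e^(−1.45×3.850) = 0.003763.
D = 3.344 × (0.6325 − 0.003763) + 0.464 × 0.003763 = 2.102 + 0.001746 = 2.104 mg/L.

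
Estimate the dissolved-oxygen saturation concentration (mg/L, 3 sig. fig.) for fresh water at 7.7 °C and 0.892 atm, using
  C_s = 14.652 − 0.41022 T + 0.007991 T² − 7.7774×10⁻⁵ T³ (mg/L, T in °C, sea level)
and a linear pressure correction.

At sea level: C_s = 14.652 − 0.41022×7.7 + 0.007991×7.7² − 7.7774×10⁻⁵×7.7³ = 11.93 mg/L.
Pressure correction: C_s' = 11.93 × 0.892 = 10.64 mg/L.

C_s ≈ 10.6 mg/L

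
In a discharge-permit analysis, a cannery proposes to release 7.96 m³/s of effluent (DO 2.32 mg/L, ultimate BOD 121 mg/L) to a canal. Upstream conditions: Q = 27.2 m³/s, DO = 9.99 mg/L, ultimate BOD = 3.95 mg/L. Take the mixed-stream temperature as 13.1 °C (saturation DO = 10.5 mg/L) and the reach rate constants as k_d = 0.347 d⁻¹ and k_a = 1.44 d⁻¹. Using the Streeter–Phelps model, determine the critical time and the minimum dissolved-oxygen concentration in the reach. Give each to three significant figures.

Mixed DO = (27.2×9.99 + 7.96×2.32)/(27.2+7.96) = 290.2/35.16 = 8.254 mg/L.
Mixed L₀ = (27.2×3.95 + 7.96×121)/(35.16) = 1071/35.16 = 30.45 mg/L.
Initial deficit D₀ = C_s − DO₀ = 10.5 − 8.254 = 2.246 mg/L.
t_c = (1/1.093) ln[(1.44/0.347)(1 − 2.246×1.093/(0.347×30.45))] = 0.9149 × ln(3.185) = 1.060 d.
D_c = (0.347/1.44) × 30.45 × e^(−0.347×1.060) = 0.2410 × 30.45 × 0.6922 = 5.079 mg/L.
Minimum DO = 10.5 − 5.079 = 5.421 mg/L.

t_c ≈ 1.06 d; minimum DO ≈ 5.42 mg/L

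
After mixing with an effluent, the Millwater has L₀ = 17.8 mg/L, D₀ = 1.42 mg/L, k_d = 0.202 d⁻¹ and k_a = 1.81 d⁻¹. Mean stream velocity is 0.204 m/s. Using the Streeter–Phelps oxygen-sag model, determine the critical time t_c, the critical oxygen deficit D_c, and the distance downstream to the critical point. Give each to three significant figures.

t_c ≈ 0.737 d; D_c ≈ 1.71 mg/L; x_c ≈ 13.0 km

t_c = [1/(k_a−k_d)] ln[(k_a/k_d)(1 − D₀(k_a−k_d)/(k_d L₀))]
= [1/(1.81−0.202)] ln[(1.81/0.202)(1 − 1.42×1.608/(0.202×17.8))]
= (1/1.608) ln[8.960 × 0.3650] = 0.6219 × ln(3.270) = 0.6219 × 1.185 = 0.7368 d.
L(t_c) = L₀ e^(−k_d t_c) = 17.8 × 0.8617 = 15.34 mg/L, and at the critical point k_a D_c = k_d L, so D_c = (0.202/1.81) × 15.34 = 1.712 mg/L.
x_c = v t_c = 0.204 m/s × 0.7368 d × 86400 s/d = 12990 m ≈ 13.0 km.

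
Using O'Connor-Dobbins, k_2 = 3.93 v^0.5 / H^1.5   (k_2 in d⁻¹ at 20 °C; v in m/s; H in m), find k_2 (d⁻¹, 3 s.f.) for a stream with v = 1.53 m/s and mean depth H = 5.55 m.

k_2 ≈ 0.372 d⁻¹

k_2 = 3.93 × 1.53^0.5 / 5.55^1.5 = 3.93 × 1.237 / 13.07 = 0.3718 d⁻¹.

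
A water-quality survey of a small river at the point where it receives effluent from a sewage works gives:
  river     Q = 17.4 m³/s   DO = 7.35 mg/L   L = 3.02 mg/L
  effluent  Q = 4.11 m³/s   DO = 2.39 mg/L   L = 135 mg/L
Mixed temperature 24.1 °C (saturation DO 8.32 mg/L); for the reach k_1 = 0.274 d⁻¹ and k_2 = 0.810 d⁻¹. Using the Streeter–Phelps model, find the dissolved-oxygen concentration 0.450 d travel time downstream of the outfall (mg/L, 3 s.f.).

DO ≈ 4.25 mg/L

Mixed DO = (17.4×7.35 + 4.11×2.39)/(17.4+4.11) = 137.7/21.51 = 6.402 mg/L.
Mixed L₀ = (17.4×3.02 + 4.11×135)/(21.51) = 607.4/21.51 = 28.24 mg/L.
Initial deficit D₀ = C_s − DO₀ = 8.32 − 6.402 = 1.918 mg/L.
D(0.450) = [0.274×28.24/(0.810−0.274)](e^(−0.274×0.450) − e^(−0.810×0.450)) + 1.918 e^(−0.810×0.450)
= 14.44 × (0.8840 − 0.6945) + 1.918 × 0.6945 = 4.067 mg/L.
DO = 8.32 − 4.067 = 4.253 mg/L.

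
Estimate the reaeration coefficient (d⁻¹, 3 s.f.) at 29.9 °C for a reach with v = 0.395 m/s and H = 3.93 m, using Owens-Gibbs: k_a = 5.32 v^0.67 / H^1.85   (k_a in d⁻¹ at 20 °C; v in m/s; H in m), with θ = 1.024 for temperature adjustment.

k_a(20) = 5.32 × 0.395^0.67 / 3.93^1.85 = 5.32 × 0.5367 / 12.58 = 0.2270 d⁻¹.
k_a(29.9) = 0.2270 × 1.024^(29.9−20) = 0.2270 × 1.265 = 0.2871 d⁻¹.

k_a ≈ 0.287 d⁻¹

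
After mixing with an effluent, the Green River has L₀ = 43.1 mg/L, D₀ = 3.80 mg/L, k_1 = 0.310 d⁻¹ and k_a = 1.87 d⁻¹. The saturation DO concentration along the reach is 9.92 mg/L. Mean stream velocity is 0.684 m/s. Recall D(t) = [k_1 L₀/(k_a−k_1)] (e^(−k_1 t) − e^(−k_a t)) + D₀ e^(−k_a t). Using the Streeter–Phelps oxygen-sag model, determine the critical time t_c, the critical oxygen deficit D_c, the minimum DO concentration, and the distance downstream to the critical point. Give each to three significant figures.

t_c ≈ 0.776 d; D_c ≈ 5.62 mg/L; min DO ≈ 4.30 mg/L; x_c ≈ 45.9 km

At the critical point dD/dt = 0, so k_1 L₀ e^(−k_1 t) = k_a D. Substituting D(t) from the Streeter–Phelps equation and solving for t gives
t_c = ln[(k_a/k_1)(1 − D₀(k_a−k_1)/(k_1 L₀))] / (k_a−k_1).
Here k_a−k_1 = 1.560 d⁻¹ and 1 − D₀(k_a−k_1)/(k_1 L₀) = 1 − 3.80×1.560/(0.310×43.1) = 0.5563, so
t_c = ln(6.032 × 0.5563) / 1.560 = 1.211 / 1.560 = 0.7761 d.
L(t_c) = L₀ e^(−k_1 t_c) = 43.1 × 0.7862 = 33.88 mg/L, and at the critical point k_a D_c = k_1 L, so D_c = (0.310/1.87) × 33.88 = 5.617 mg/L.
Minimum DO = C_s − D_c = 9.92 − 5.617 = 4.303 mg/L.
x_c = v t_c = 0.684 m/s × 0.7761 d × 86400 s/d = 45870 m ≈ 45.9 km.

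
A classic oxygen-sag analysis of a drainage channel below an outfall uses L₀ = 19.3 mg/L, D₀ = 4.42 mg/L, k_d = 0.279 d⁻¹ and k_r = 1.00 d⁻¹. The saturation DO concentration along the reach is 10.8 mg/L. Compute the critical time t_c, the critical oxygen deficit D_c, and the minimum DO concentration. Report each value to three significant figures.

t_c = [1/(k_r−k_d)] ln[(k_r/k_d)(1 − D₀(k_r−k_d)/(k_d L₀))]
= [1/(1.00−0.279)] ln[(1.00/0.279)(1 − 4.42×0.7210/(0.279×19.3))]
= (1/0.7210) ln[3.584 × 0.4082] = 1.387 × ln(1.463) = 1.387 × 0.3805 = 0.5277 d.
L(t_c) = L₀ e^(−k_d t_c) = 19.3 × 0.8631 = 16.66 mg/L, and at the critical point k_r D_c = k_d L, so D_c = (0.279/1.00) × 16.66 = 4.648 mg/L.
Minimum DO = C_s − D_c = 10.8 − 4.648 = 6.152 mg/L.

t_c ≈ 0.528 d; D_c ≈ 4.65 mg/L; min DO ≈ 6.15 mg/L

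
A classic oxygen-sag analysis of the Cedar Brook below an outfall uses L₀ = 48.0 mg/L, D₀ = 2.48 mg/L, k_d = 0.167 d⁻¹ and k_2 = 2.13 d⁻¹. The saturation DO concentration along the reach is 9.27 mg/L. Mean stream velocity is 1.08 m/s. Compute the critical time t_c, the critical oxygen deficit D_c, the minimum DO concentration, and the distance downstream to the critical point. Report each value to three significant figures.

At the critical point dD/dt = 0, so k_d L₀ e^(−k_d t) = k_2 D. Substituting D(t) from the Streeter–Phelps equation and solving for t gives
t_c = ln[(k_2/k_d)(1 − D₀(k_2−k_d)/(k_d L₀))] / (k_2−k_d).
Here k_2−k_d = 1.963 d⁻¹ and 1 − D₀(k_2−k_d)/(k_d L₀) = 1 − 2.48×1.963/(0.167×48.0) = 0.3927, so
t_c = ln(12.75 × 0.3927) / 1.963 = 1.611 / 1.963 = 0.8208 d.
L(t_c) = L₀ e^(−k_d t_c) = 48.0 × 0.8719 = 41.85 mg/L, and at the critical point k_2 D_c = k_d L, so D_c = (0.167/2.13) × 41.85 = 3.281 mg/L.
Minimum DO = C_s − D_c = 9.27 − 3.281 = 5.989 mg/L.
x_c = v t_c = 1.08 m/s × 0.8208 d × 86400 s/d = 76590 m ≈ 76.6 km.

t_c ≈ 0.821 d; D_c ≈ 3.28 mg/L; min DO ≈ 5.99 mg/L; x_c ≈ 76.6 km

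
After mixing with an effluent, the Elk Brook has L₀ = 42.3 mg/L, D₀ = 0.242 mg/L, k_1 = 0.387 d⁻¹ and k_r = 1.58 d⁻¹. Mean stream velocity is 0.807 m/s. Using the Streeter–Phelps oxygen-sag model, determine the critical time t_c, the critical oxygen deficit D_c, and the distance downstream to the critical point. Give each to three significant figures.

t_c ≈ 1.16 d; D_c ≈ 6.60 mg/L; x_c ≈ 81.2 km

At the critical point dD/dt = 0, so k_1 L₀ e^(−k_1 t) = k_r D. Substituting D(t) from the Streeter–Phelps equation and solving for t gives
t_c = ln[(k_r/k_1)(1 − D₀(k_r−k_1)/(k_1 L₀))] / (k_r−k_1).
Here k_r−k_1 = 1.193 d⁻¹ and 1 − D₀(k_r−k_1)/(k_1 L₀) = 1 − 0.242×1.193/(0.387×42.3) = 0.9824, so
t_c = ln(4.083 × 0.9824) / 1.193 = 1.389 / 1.193 = 1.164 d.
D_c = (k_1/k_r) L₀ e^(−k_1 t_c) = (0.387/1.58) × 42.3 × e^(−0.387×1.164) = 0.2449 × 42.3 × 0.6373 = 6.603 mg/L.
x_c = v t_c = 0.807 m/s × 1.164 d × 86400 s/d = 81180 m ≈ 81.2 km.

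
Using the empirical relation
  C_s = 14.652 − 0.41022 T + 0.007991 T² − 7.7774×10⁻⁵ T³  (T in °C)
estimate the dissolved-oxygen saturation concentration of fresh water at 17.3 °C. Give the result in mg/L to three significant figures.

C_s = 14.652 − 0.41022×17.3 + 0.007991×17.3² − 7.7774×10⁻⁵×17.3³ = 9.544 mg/L.

C_s ≈ 9.54 mg/L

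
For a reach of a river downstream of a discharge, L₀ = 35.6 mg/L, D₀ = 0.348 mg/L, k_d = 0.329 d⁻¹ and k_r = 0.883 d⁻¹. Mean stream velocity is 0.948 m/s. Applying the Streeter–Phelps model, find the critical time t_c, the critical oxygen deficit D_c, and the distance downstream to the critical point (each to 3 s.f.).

At the critical point dD/dt = 0, so k_d L₀ e^(−k_d t) = k_r D. Substituting D(t) from the Streeter–Phelps equation and solving for t gives
t_c = ln[(k_r/k_d)(1 − D₀(k_r−k_d)/(k_d L₀))] / (k_r−k_d).
Here k_r−k_d = 0.5540 d⁻¹ and 1 − D₀(k_r−k_d)/(k_d L₀) = 1 − 0.348×0.5540/(0.329×35.6) = 0.9835, so
t_c = ln(2.684 × 0.9835) / 0.5540 = 0.9707 / 0.5540 = 1.752 d.
D_c = (k_d/k_r) L₀ e^(−k_d t_c) = (0.329/0.883) × 35.6 × e^(−0.329×1.752) = 0.3726 × 35.6 × 0.5619 = 7.453 mg/L.
x_c = v t_c = 0.948 m/s × 1.752 d × 86400 s/d = 143500 m ≈ 144 km.

t_c ≈ 1.75 d; D_c ≈ 7.45 mg/L; x_c ≈ 144 km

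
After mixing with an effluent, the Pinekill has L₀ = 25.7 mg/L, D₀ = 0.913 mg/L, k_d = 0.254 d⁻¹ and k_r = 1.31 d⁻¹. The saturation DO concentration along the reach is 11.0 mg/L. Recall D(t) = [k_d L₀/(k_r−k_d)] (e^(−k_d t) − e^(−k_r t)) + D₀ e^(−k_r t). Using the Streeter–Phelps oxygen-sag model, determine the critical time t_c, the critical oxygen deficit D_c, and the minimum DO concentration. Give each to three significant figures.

With k_r/k_d = 5.157 and 1 − D₀(k_r−k_d)/(k_d L₀) = 0.8523,
t_c = ln(5.157 × 0.8523) / (1.31 − 0.254) = ln(4.396) / 1.056 = 1.481/1.056 = 1.402 d.
L(t_c) = L₀ e^(−k_d t_c) = 25.7 × 0.7004 = 18.00 mg/L, and at the critical point k_r D_c = k_d L, so D_c = (0.254/1.31) × 18.00 = 3.490 mg/L.
Minimum DO = C_s − D_c = 11.0 − 3.490 = 7.510 mg/L.

t_c ≈ 1.40 d; D_c ≈ 3.49 mg/L; min DO ≈ 7.51 mg/L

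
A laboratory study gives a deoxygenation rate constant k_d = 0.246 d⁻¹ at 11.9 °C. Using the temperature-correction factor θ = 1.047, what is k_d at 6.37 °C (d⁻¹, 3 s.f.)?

k_d(T₂) = k_d(T₁) · θ^(T₂−T₁) = 0.246 × 1.047^(6.37−11.9)
= 0.246 × 1.047^-5.53 = 0.246 × 0.7757 = 0.1908 d⁻¹.

k_d ≈ 0.191 d⁻¹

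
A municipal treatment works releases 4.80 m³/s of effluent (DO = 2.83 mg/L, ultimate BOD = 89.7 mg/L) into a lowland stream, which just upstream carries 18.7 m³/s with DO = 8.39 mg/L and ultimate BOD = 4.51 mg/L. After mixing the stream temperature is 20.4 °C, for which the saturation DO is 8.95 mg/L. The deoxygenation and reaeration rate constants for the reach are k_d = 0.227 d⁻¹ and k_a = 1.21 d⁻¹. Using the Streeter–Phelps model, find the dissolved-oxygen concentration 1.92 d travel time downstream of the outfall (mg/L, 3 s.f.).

DO ≈ 6.01 mg/L

Mixed DO = (18.7×8.39 + 4.80×2.83)/(18.7+4.80) = 170.5/23.50 = 7.254 mg/L.
Mixed L₀ = (18.7×4.51 + 4.80×89.7)/(23.50) = 514.9/23.50 = 21.91 mg/L.
Initial deficit D₀ = C_s − DO₀ = 8.95 − 7.254 = 1.696 mg/L.
D(1.92) = [0.227×21.91/(1.21−0.227)](e^(−0.227×1.92) − e^(−1.21×1.92)) + 1.696 e^(−1.21×1.92)
= 5.060 × (0.6467 − 0.09796) + 1.696 × 0.09796 = 2.943 mg/L.
DO = 8.95 − 2.943 = 6.007 mg/L.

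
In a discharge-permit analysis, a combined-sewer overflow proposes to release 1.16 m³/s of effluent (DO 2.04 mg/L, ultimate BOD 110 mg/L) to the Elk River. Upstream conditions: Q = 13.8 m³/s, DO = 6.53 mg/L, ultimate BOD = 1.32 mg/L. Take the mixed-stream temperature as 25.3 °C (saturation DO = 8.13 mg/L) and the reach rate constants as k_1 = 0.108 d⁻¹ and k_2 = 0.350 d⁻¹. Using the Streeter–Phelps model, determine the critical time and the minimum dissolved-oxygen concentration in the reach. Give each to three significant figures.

Mixed DO = (13.8×6.53 + 1.16×2.04)/(13.8+1.16) = 92.48/14.96 = 6.182 mg/L.
Mixed L₀ = (13.8×1.32 + 1.16×110)/(14.96) = 145.8/14.96 = 9.747 mg/L.
Initial deficit D₀ = C_s − DO₀ = 8.13 − 6.182 = 1.948 mg/L.
t_c = (1/0.2420) ln[(0.350/0.108)(1 − 1.948×0.2420/(0.108×9.747))] = 4.132 × ln(1.789) = 2.404 d.
D_c = (0.108/0.350) × 9.747 × e^(−0.108×2.404) = 0.3086 × 9.747 × 0.7713 = 2.320 mg/L.
Minimum DO = 8.13 − 2.320 = 5.810 mg/L.

t_c ≈ 2.40 d; minimum DO ≈ 5.81 mg/L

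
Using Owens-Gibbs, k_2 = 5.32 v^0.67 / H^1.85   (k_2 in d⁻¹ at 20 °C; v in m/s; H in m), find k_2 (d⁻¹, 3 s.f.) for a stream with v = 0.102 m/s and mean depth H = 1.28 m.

k_2 = 5.32 × 0.102^0.67 / 1.28^1.85 = 5.32 × 0.2167 / 1.579 = 0.7300 d⁻¹.

k_2 ≈ 0.730 d⁻¹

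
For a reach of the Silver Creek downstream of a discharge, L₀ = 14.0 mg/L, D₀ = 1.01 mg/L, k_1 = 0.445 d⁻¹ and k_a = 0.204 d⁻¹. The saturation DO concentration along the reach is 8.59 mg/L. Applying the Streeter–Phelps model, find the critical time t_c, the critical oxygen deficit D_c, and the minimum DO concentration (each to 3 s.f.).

t_c ≈ 3.08 d; D_c ≈ 7.76 mg/L; min DO ≈ 0.825 mg/L

At the critical point dD/dt = 0, so k_1 L₀ e^(−k_1 t) = k_a D. Substituting D(t) from the Streeter–Phelps equation and solving for t gives
t_c = ln[(k_a/k_1)(1 − D₀(k_a−k_1)/(k_1 L₀))] / (k_a−k_1).
Here k_a−k_1 = -0.2410 d⁻¹ and 1 − D₀(k_a−k_1)/(k_1 L₀) = 1 − 1.01×-0.2410/(0.445×14.0) = 1.039, so
t_c = ln(0.4584 × 1.039) / -0.2410 = -0.7416 / -0.2410 = 3.077 d.
D_c = (k_1/k_a) L₀ e^(−k_1 t_c) = (0.445/0.204) × 14.0 × e^(−0.445×3.077) = 2.181 × 14.0 × 0.2543 = 7.765 mg/L.
Minimum DO = C_s − D_c = 8.59 − 7.765 = 0.8251 mg/L.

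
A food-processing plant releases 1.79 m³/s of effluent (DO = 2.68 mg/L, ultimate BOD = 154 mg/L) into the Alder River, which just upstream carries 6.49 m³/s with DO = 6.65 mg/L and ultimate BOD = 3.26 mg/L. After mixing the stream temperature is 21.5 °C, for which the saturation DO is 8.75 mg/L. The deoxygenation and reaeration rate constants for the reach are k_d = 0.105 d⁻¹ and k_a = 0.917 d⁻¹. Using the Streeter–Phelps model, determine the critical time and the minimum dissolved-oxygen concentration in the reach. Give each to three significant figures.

t_c ≈ 1.42 d; minimum DO ≈ 5.21 mg/L

Mixed DO = (6.49×6.65 + 1.79×2.68)/(6.49+1.79) = 47.96/8.280 = 5.792 mg/L.
Mixed L₀ = (6.49×3.26 + 1.79×154)/(8.280) = 296.8/8.280 = 35.85 mg/L.
Initial deficit D₀ = C_s − DO₀ = 8.75 − 5.792 = 2.958 mg/L.
t_c = (1/0.8120) ln[(0.917/0.105)(1 − 2.958×0.8120/(0.105×35.85))] = 1.232 × ln(3.160) = 1.417 d.
D_c = (0.105/0.917) × 35.85 × e^(−0.105×1.417) = 0.1145 × 35.85 × 0.8618 = 3.537 mg/L.
Minimum DO = 8.75 − 3.537 = 5.213 mg/L.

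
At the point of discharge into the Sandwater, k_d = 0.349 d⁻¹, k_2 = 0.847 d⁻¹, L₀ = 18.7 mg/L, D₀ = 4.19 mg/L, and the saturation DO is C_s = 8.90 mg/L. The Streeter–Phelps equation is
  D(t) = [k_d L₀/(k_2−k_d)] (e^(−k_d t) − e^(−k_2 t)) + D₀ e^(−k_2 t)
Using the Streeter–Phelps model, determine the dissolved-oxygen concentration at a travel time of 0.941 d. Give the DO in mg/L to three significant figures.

DO ≈ 3.48 mg/L

k_d L₀/(k_2−k_d) = 0.349×18.7/(0.847−0.349) = 6.526/0.4980 = 13.11 mg/L.
e^(−k_d t) = e^(−0.349×0.9410) = 0.7201; e^(−k_2 t) = e^(−0.847×0.9410) = 0.4507.
D = 13.11 × (0.7201 − 0.4507) + 4.19 × 0.4507 = 3.531 + 1.888 = 5.419 mg/L.
DO = C_s − D = 8.90 − 5.419 = 3.481 mg/L.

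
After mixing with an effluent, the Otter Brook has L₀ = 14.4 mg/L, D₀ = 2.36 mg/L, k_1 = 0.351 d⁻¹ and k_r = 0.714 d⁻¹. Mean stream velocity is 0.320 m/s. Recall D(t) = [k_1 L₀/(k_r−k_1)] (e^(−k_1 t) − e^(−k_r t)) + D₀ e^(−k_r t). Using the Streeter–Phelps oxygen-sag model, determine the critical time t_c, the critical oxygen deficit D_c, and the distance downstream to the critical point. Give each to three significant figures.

With k_r/k_1 = 2.034 and 1 − D₀(k_r−k_1)/(k_1 L₀) = 0.8305,
t_c = ln(2.034 × 0.8305) / (0.714 − 0.351) = ln(1.689) / 0.3630 = 0.5244/0.3630 = 1.445 d.
D_c = (k_1/k_r) L₀ e^(−k_1 t_c) = (0.351/0.714) × 14.4 × e^(−0.351×1.445) = 0.4916 × 14.4 × 0.6023 = 4.263 mg/L.
x_c = v t_c = 0.320 m/s × 1.445 d × 86400 s/d = 39940 m ≈ 39.9 km.

t_c ≈ 1.44 d; D_c ≈ 4.26 mg/L; x_c ≈ 39.9 km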